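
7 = 7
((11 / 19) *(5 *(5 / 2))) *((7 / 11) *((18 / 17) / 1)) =1575 / 323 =4.88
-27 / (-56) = 27 / 56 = 0.48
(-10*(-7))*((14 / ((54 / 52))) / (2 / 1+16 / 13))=23660 / 81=292.10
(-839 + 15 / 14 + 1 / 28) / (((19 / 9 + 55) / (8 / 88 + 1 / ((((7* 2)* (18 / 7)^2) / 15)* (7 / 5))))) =-11519351 / 3799488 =-3.03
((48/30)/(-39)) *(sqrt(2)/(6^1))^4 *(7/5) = -14/78975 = -0.00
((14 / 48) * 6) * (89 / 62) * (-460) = -71645 / 62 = -1155.56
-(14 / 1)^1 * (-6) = 84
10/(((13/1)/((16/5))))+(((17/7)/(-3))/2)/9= 11875/4914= 2.42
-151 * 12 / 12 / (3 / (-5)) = 251.67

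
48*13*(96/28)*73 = 1093248/7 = 156178.29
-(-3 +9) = -6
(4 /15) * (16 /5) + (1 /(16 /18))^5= 6525827 /2457600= 2.66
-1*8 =-8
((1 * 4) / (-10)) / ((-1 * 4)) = 1 / 10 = 0.10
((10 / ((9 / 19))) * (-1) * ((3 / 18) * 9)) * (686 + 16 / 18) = -587290 / 27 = -21751.48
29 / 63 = 0.46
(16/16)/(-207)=-1/207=-0.00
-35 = -35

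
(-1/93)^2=1/8649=0.00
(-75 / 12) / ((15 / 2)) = -5 / 6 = -0.83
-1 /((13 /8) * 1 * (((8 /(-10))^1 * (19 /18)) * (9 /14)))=1.13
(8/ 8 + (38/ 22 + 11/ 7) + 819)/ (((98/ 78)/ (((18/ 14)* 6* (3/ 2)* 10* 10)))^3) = 1998467238956526000000/ 3107227739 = 643167288278.55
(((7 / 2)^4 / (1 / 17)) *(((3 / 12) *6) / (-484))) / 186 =-40817 / 960256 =-0.04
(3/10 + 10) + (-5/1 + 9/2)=49/5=9.80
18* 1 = 18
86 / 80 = 43 / 40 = 1.08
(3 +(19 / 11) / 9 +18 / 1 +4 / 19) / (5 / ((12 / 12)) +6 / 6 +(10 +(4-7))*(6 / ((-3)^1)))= -20129 / 7524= -2.68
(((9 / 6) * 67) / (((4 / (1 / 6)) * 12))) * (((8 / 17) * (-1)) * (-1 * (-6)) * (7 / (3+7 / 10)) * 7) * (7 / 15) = -22981 / 3774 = -6.09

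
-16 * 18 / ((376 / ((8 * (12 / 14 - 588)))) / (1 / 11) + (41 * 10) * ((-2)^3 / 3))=131520 / 499691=0.26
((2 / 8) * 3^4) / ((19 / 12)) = 243 / 19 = 12.79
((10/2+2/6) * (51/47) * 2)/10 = 272/235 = 1.16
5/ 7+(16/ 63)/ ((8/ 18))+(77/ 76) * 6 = 1959/ 266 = 7.36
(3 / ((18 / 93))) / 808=31 / 1616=0.02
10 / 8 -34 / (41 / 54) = -7139 / 164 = -43.53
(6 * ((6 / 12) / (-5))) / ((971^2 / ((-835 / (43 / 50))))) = 25050 / 40542163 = 0.00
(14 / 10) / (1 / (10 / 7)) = 2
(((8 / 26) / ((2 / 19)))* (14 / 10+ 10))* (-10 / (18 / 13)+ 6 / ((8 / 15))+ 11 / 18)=60287 / 390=154.58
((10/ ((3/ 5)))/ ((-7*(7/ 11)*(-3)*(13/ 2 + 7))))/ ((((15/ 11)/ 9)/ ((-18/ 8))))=-605/ 441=-1.37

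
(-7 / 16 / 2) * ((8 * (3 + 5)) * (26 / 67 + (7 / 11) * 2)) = -17136 / 737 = -23.25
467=467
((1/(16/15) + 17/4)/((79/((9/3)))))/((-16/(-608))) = 7.49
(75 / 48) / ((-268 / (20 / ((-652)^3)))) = 125 / 297123890176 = 0.00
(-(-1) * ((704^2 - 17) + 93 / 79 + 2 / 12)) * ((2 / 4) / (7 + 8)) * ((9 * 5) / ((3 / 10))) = 1174572815 / 474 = 2478001.72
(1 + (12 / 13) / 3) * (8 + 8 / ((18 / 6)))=544 / 39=13.95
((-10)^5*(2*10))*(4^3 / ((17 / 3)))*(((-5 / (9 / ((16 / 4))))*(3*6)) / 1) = 903529411.76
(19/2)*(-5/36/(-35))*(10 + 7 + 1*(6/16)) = 2641/4032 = 0.66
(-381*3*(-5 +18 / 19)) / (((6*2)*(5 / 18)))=264033 / 190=1389.65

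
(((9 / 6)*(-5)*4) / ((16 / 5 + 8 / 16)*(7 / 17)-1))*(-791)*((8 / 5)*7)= 45181920 / 89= 507662.02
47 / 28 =1.68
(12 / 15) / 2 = 2 / 5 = 0.40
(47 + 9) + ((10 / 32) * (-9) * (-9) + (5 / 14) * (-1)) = 9067 / 112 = 80.96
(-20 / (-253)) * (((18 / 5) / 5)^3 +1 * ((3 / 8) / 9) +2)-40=-188844407 / 4743750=-39.81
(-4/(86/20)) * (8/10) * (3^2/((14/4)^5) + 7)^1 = -5.22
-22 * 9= -198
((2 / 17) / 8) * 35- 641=-43553 / 68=-640.49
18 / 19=0.95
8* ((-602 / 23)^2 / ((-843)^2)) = 2899232 / 375933321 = 0.01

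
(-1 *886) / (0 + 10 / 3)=-1329 / 5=-265.80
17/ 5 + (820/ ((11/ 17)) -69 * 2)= 62297/ 55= 1132.67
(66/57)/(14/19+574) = 11/5460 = 0.00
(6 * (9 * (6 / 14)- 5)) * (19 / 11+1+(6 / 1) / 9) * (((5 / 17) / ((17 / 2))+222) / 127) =-16427008 / 403733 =-40.69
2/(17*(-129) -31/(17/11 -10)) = -0.00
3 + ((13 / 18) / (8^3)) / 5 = 138253 / 46080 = 3.00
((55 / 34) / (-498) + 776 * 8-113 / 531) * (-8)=-37209010010 / 749241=-49662.27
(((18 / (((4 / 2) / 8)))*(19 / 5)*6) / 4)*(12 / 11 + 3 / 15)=145692 / 275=529.79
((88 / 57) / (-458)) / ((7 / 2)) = -88 / 91371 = -0.00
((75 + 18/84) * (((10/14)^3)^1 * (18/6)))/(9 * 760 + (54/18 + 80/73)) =28825875/2399170438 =0.01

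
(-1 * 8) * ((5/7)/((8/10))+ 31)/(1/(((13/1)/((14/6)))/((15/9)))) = -208962/245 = -852.91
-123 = -123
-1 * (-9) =9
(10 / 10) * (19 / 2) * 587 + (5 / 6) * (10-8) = 33469 / 6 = 5578.17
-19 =-19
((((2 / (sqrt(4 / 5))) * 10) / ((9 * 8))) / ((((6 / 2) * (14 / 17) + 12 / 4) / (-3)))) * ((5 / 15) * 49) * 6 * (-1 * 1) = 16.69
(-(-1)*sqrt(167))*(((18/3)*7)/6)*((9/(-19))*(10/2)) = -315*sqrt(167)/19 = -214.25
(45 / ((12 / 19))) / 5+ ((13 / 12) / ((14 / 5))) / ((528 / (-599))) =1225097 / 88704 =13.81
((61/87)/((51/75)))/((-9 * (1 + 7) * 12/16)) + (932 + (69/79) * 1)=5885764127/6309414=932.85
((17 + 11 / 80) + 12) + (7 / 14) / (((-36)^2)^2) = 489398117 / 16796160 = 29.14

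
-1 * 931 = -931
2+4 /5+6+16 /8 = 54 /5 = 10.80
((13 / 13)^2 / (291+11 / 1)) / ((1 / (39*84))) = 1638 / 151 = 10.85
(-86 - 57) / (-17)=143 / 17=8.41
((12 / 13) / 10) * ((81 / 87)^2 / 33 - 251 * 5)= -69658572 / 601315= -115.84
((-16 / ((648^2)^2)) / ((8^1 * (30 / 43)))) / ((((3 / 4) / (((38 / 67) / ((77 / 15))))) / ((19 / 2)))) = -0.00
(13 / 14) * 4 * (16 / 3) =416 / 21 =19.81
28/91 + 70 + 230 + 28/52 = 3911/13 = 300.85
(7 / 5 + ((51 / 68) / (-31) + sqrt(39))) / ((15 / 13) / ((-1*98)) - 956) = -1274*sqrt(39) / 1217959 - 543361 / 377567290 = -0.01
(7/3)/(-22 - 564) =-7/1758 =-0.00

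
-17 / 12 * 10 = -85 / 6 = -14.17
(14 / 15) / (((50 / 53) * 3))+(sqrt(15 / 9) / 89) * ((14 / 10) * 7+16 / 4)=23 * sqrt(15) / 445+371 / 1125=0.53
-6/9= -2/3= -0.67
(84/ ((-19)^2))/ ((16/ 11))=231/ 1444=0.16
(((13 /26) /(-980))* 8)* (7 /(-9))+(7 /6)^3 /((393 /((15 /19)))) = 119761 /18816840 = 0.01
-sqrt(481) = -21.93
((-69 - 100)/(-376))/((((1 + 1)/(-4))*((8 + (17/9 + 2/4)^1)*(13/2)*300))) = -39/878900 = -0.00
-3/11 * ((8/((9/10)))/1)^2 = -21.55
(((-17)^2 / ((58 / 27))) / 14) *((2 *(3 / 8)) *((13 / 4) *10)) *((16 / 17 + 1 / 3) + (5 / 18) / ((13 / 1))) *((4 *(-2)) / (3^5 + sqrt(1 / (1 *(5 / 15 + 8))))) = -7985739375 / 799128176 + 6572625 *sqrt(3) / 799128176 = -9.98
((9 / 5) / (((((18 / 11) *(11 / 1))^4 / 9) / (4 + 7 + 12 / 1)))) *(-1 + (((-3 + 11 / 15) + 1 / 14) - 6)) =-44413 / 1360800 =-0.03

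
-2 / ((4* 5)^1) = -1 / 10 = -0.10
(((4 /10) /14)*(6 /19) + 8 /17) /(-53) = -5422 /599165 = -0.01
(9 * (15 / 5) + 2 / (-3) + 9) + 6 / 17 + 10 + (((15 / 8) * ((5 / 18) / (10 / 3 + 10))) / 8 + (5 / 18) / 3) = 21519095 / 470016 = 45.78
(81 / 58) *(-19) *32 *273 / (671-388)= -6722352 / 8207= -819.10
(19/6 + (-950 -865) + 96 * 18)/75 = -503/450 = -1.12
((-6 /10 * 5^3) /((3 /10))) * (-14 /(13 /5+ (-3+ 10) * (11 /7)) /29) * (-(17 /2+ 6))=-4375 /34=-128.68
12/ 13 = 0.92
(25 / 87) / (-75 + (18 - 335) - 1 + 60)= -25 / 28971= -0.00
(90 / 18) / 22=5 / 22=0.23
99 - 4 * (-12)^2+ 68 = -409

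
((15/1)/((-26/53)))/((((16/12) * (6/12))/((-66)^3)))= 171419490/13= 13186114.62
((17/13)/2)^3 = 4913/17576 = 0.28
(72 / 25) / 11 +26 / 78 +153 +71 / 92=11716447 / 75900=154.37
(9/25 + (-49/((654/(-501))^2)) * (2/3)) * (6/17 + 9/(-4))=1441465393/40395400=35.68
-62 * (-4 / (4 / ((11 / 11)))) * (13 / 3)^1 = 806 / 3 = 268.67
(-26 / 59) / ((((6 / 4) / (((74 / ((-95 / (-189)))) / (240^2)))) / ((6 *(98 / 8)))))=-494949 / 8968000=-0.06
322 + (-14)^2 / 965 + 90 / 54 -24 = 868123 / 2895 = 299.87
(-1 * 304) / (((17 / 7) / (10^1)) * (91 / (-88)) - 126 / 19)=5082880 / 115079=44.17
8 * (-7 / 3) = -56 / 3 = -18.67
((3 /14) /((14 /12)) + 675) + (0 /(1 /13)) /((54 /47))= 33084 /49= 675.18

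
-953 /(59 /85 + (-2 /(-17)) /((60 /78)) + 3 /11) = -891055 /1047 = -851.06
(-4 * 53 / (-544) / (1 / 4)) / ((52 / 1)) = 53 / 1768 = 0.03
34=34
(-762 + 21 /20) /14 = -15219 /280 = -54.35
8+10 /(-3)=14 /3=4.67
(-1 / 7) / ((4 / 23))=-23 / 28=-0.82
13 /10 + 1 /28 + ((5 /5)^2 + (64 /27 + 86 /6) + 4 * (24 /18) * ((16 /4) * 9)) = 797729 /3780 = 211.04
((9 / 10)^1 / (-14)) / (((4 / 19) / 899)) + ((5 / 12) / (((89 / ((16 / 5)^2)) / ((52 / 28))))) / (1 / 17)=-273.00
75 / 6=25 / 2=12.50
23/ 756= 0.03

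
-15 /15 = -1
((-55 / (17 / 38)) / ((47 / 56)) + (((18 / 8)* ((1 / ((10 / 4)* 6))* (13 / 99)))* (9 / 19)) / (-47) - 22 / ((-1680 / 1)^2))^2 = 1191624866462920233485732761 / 55534551192237680640000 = 21457.36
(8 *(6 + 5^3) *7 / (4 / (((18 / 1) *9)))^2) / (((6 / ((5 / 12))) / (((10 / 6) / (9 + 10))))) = 5570775 / 76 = 73299.67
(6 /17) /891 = 2 /5049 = 0.00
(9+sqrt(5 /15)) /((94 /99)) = 33 * sqrt(3) /94+891 /94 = 10.09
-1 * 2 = -2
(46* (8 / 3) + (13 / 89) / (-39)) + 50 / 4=24059 / 178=135.16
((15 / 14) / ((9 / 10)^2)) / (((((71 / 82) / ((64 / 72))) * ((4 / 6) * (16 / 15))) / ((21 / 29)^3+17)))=10861771250 / 327275991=33.19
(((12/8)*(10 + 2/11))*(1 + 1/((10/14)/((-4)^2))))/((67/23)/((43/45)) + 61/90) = 349916112/3648469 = 95.91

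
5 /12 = 0.42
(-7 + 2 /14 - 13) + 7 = -90 /7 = -12.86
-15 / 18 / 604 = -5 / 3624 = -0.00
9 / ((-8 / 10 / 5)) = -225 / 4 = -56.25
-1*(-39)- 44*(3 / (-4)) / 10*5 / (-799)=62289 / 1598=38.98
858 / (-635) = -858 / 635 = -1.35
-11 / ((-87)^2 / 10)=-110 / 7569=-0.01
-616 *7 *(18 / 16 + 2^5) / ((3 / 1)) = -142835 / 3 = -47611.67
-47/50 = -0.94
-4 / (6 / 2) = -4 / 3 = -1.33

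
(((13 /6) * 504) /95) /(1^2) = 1092 /95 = 11.49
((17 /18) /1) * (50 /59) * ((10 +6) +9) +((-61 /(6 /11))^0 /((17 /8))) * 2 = 189121 /9027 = 20.95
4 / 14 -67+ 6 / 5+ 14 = -1803 / 35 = -51.51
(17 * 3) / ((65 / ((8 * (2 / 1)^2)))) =1632 / 65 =25.11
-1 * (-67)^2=-4489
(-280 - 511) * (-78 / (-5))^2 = -4812444 / 25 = -192497.76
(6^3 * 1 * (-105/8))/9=-315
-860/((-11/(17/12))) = 3655/33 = 110.76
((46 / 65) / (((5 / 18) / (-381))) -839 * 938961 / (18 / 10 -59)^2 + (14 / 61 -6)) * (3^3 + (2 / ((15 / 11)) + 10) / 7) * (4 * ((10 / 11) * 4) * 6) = -207268065452555056 / 343031975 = -604223747.52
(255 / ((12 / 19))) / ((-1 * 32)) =-1615 / 128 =-12.62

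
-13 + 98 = 85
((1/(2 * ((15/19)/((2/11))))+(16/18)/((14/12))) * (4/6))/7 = 2026/24255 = 0.08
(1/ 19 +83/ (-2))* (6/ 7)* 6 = -4050/ 19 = -213.16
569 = 569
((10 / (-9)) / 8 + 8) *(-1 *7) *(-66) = 21791 / 6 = 3631.83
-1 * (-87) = 87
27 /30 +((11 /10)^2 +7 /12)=202 /75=2.69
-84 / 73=-1.15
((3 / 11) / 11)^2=9 / 14641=0.00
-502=-502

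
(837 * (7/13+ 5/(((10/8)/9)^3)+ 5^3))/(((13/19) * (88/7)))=818877276/4225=193817.11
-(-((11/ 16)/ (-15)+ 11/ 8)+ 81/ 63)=73/ 1680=0.04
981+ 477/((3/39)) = 7182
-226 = -226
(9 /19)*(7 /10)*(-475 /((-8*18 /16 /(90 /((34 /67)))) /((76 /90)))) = 44555 /17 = 2620.88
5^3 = 125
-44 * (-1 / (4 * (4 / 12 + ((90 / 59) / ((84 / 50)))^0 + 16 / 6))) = 11 / 4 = 2.75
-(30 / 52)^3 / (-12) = 0.02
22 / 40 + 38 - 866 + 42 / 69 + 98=-335267 / 460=-728.84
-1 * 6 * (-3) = 18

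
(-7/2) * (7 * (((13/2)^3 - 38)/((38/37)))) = -3432009/608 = -5644.75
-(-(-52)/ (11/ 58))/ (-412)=754/ 1133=0.67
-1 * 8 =-8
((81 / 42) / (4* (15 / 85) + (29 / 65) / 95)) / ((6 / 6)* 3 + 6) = 0.30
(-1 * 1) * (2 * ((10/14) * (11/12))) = -55/42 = -1.31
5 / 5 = 1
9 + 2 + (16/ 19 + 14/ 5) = 1391/ 95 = 14.64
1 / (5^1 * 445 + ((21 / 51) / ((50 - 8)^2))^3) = 78622778304 / 174935681726401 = 0.00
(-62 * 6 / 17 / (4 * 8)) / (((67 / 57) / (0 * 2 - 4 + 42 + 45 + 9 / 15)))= -1107909 / 22780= -48.64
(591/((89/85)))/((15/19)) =63631/89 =714.96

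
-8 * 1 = -8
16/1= 16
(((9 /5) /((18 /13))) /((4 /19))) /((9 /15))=247 /24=10.29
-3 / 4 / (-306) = 1 / 408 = 0.00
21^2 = 441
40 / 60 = 2 / 3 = 0.67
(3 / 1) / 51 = 1 / 17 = 0.06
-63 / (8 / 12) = -189 / 2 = -94.50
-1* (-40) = 40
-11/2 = -5.50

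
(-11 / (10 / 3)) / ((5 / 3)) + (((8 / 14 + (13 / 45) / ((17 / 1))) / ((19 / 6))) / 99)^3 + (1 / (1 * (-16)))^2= -1.98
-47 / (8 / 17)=-799 / 8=-99.88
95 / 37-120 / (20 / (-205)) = 45605 / 37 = 1232.57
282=282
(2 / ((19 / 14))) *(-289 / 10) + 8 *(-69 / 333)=-466586 / 10545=-44.25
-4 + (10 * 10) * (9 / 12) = 71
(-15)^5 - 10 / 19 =-14428135 / 19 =-759375.53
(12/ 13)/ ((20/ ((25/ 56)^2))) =375/ 40768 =0.01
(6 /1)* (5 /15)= 2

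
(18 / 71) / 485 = 18 / 34435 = 0.00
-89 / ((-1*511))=89 / 511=0.17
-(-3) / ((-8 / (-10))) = 3.75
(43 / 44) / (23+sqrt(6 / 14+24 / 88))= 6923 / 162716 - 129 * sqrt(462) / 1789876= 0.04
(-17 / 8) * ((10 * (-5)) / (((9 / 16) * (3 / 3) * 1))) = 1700 / 9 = 188.89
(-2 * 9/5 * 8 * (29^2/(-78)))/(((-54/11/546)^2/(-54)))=-1037148112/5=-207429622.40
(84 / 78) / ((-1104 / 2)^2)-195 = -386212313 / 1980576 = -195.00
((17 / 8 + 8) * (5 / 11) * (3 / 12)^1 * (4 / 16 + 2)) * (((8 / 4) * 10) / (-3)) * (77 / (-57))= 14175 / 608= 23.31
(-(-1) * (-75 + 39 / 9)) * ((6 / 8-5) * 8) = 7208 / 3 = 2402.67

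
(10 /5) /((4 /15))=15 /2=7.50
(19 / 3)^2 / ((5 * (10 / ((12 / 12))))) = 361 / 450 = 0.80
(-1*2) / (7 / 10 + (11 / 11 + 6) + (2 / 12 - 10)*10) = 60 / 2719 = 0.02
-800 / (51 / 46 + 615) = -36800 / 28341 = -1.30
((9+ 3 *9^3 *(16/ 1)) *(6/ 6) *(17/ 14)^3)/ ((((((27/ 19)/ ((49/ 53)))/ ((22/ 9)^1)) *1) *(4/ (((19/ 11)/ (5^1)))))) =6897503177/ 801360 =8607.25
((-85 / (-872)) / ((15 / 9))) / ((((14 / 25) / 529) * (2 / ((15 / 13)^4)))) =34145296875 / 697345376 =48.96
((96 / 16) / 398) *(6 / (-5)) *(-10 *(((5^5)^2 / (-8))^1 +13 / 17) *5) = -7470698445 / 6766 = -1104152.89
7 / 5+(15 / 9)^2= 188 / 45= 4.18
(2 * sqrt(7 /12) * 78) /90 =13 * sqrt(21) /45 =1.32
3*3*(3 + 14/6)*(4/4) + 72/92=1122/23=48.78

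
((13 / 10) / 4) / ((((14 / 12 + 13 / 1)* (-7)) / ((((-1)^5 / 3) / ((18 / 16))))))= 26 / 26775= 0.00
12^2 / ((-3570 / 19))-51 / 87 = -23339 / 17255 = -1.35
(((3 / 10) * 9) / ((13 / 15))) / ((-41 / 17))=-1377 / 1066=-1.29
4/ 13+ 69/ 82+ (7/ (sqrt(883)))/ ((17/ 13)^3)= 1.25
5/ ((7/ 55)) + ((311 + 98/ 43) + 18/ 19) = 2021736/ 5719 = 353.51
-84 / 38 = -42 / 19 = -2.21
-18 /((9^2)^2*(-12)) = 1 /4374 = 0.00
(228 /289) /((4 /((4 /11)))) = 228 /3179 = 0.07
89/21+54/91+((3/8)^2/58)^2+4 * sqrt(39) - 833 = -3115281426847/3761651712+4 * sqrt(39) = -803.19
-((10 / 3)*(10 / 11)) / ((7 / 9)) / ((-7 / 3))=900 / 539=1.67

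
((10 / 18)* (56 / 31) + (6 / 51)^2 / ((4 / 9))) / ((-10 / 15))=-83431 / 53754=-1.55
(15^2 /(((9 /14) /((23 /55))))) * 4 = 6440 /11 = 585.45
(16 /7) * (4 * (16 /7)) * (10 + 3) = 13312 /49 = 271.67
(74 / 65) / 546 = 37 / 17745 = 0.00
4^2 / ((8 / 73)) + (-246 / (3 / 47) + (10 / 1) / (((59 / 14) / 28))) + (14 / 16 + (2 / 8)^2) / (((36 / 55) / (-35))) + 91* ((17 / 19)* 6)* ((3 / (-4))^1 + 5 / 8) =-807713033 / 215232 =-3752.76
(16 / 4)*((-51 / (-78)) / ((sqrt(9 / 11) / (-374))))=-12716*sqrt(11) / 39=-1081.39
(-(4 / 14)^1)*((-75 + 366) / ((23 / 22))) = -79.53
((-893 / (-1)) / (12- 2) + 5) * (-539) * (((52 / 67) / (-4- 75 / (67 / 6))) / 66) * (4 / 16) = 600691 / 43080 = 13.94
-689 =-689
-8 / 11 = -0.73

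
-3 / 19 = -0.16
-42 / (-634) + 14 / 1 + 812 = 261863 / 317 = 826.07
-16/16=-1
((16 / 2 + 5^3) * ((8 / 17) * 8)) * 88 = 749056 / 17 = 44062.12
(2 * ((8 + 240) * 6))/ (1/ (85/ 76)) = 63240/ 19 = 3328.42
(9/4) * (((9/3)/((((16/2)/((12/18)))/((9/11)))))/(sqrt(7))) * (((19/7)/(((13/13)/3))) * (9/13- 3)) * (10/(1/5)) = -1731375 * sqrt(7)/28028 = -163.44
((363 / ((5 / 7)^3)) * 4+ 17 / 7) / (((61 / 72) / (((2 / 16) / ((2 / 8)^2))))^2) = 72334985472 / 3255875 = 22216.76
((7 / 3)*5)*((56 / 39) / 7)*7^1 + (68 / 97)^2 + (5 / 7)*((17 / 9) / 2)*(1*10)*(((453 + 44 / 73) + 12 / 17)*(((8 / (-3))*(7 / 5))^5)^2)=2988077216785554198686951032 / 1853637352414453125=1612007447.35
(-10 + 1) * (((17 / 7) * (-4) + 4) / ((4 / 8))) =720 / 7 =102.86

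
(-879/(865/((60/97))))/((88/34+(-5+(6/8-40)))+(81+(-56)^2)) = -717264/3623403863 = -0.00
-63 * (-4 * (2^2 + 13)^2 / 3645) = 8092 / 405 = 19.98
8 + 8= 16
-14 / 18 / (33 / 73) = -511 / 297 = -1.72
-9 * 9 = -81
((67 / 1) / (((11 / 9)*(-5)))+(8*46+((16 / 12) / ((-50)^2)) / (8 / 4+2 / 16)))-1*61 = 296.04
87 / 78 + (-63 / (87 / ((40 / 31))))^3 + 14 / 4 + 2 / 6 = 117113074907 / 28336335261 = 4.13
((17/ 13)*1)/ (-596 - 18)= -17/ 7982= -0.00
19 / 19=1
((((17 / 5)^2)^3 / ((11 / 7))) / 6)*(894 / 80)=25175484467 / 13750000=1830.94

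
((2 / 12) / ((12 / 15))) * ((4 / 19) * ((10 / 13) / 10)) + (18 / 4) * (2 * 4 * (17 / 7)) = 907019 / 10374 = 87.43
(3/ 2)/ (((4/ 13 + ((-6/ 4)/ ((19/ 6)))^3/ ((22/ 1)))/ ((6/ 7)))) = 17655066/ 4158805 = 4.25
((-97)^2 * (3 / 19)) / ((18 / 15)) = 47045 / 38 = 1238.03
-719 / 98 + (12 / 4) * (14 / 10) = -1537 / 490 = -3.14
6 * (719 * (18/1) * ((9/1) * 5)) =3494340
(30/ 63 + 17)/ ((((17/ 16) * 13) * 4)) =1468/ 4641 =0.32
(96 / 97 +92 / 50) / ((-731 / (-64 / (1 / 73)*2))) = 64118528 / 1772675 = 36.17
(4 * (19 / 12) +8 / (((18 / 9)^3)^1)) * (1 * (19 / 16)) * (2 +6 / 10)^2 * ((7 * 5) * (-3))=-6181.18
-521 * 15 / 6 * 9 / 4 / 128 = -23445 / 1024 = -22.90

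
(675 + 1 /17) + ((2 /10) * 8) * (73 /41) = 677.91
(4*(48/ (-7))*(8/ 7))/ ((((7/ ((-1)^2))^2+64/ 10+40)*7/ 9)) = -0.42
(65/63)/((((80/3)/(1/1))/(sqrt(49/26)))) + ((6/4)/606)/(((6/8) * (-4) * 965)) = -1/1169580 + sqrt(26)/96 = 0.05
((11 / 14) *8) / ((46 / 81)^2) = 72171 / 3703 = 19.49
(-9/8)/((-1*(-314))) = -9/2512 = -0.00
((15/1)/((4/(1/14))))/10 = 3/112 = 0.03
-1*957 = -957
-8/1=-8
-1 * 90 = -90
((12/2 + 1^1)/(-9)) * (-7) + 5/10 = 107/18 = 5.94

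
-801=-801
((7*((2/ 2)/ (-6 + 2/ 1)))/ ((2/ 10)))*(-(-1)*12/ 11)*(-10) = 1050/ 11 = 95.45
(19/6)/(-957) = -19/5742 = -0.00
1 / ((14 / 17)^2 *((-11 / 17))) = -2.28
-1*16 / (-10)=8 / 5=1.60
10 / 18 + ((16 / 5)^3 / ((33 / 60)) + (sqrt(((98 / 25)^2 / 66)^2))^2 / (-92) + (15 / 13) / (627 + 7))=1616419909206511 / 26879866406250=60.13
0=0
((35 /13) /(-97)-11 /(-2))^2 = 190467601 /6360484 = 29.95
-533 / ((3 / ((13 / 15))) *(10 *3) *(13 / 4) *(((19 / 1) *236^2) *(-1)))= 533 / 357150600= 0.00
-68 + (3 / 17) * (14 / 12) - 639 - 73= -26513 / 34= -779.79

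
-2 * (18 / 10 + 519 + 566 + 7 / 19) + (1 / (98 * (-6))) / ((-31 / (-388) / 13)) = -941422829 / 432915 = -2174.61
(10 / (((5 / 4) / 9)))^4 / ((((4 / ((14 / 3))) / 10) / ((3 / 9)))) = 104509440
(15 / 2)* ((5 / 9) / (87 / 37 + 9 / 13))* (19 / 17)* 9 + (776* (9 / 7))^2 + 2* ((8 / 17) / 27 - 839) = 993769.60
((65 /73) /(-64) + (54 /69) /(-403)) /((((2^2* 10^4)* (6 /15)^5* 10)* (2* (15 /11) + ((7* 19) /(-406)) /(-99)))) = -1971174051 /1390541736902656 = -0.00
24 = 24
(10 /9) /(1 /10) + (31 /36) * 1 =11.97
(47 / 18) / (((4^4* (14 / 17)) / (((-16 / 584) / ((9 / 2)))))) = -799 / 10596096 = -0.00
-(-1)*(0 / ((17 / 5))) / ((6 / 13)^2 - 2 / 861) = 0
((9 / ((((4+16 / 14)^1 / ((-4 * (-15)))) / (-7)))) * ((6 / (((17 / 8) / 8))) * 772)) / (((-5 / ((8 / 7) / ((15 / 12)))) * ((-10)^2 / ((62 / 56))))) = 55139328 / 2125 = 25947.92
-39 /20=-1.95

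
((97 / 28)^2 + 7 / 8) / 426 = 3365 / 111328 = 0.03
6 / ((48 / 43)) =43 / 8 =5.38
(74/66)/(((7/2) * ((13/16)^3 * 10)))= 151552/2537535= 0.06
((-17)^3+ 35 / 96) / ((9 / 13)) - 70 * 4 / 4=-6191449 / 864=-7166.03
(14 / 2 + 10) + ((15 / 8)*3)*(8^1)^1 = 62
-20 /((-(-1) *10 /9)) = -18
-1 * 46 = -46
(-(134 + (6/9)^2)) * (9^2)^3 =-71449290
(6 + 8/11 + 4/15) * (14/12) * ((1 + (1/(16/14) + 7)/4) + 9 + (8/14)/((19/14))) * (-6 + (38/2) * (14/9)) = 19908231/8360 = 2381.37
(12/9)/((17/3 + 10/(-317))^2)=1205868/28718881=0.04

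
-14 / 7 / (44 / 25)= -25 / 22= -1.14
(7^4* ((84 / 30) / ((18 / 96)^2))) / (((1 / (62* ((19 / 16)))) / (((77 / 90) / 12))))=6097982968 / 6075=1003783.20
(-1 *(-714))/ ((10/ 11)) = 785.40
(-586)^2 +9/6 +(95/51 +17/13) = 455349289/1326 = 343400.67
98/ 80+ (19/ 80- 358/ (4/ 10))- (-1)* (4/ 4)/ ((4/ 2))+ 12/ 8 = -71323/ 80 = -891.54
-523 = -523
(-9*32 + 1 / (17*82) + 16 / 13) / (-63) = 1732273 / 380562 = 4.55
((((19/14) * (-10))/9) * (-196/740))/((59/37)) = 133/531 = 0.25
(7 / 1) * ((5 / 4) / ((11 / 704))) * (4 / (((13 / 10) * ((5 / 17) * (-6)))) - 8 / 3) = -96320 / 39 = -2469.74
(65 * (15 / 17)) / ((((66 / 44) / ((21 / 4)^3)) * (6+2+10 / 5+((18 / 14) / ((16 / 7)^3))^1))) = 385257600 / 703817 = 547.38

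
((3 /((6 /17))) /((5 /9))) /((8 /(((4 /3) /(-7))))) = -51 /140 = -0.36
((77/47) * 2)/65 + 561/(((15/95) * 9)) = 10855801/27495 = 394.83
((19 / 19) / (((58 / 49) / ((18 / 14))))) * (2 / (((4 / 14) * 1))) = 441 / 58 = 7.60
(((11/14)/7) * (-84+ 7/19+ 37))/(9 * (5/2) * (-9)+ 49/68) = 0.03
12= 12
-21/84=-0.25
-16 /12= -4 /3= -1.33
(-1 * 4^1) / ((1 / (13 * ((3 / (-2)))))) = 78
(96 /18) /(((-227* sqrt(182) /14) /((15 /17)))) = -80* sqrt(182) /50167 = -0.02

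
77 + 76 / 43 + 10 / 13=44461 / 559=79.54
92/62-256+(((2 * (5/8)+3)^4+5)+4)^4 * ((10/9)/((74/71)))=597097547080835136836605/44336947396608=13467267868.93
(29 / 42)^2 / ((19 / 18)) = 841 / 1862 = 0.45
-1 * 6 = -6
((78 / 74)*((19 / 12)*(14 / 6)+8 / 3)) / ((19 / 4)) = 1.41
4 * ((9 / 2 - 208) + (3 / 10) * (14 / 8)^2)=-32413 / 40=-810.32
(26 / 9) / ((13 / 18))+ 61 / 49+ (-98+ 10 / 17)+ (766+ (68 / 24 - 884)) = -1036253 / 4998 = -207.33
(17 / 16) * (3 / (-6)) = -17 / 32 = -0.53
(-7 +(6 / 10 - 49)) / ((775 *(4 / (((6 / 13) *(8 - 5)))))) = -0.02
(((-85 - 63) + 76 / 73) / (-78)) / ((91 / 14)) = 0.29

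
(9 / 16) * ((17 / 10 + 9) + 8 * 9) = 7443 / 160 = 46.52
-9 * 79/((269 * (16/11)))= -7821/4304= -1.82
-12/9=-4/3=-1.33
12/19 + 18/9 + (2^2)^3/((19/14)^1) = 946/19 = 49.79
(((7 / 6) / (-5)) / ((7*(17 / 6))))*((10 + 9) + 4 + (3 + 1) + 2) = -29 / 85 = -0.34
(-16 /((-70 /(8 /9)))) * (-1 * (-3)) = 64 /105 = 0.61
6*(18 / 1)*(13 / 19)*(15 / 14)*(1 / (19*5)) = 2106 / 2527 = 0.83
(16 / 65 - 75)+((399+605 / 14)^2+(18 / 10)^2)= 12452200893 / 63700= 195481.96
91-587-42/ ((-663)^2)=-496.00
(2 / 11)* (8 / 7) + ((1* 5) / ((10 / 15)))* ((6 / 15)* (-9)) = -2063 / 77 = -26.79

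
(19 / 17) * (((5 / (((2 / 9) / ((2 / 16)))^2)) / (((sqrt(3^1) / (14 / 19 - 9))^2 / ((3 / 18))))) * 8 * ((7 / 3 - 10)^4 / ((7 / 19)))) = 34489004045 / 68544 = 503165.91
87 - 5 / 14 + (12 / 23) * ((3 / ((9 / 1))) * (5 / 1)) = 28179 / 322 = 87.51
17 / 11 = 1.55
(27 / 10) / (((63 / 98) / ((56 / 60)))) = 98 / 25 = 3.92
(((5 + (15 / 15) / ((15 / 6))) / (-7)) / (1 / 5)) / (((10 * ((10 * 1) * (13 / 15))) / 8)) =-0.36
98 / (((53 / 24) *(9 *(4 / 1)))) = 196 / 159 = 1.23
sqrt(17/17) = 1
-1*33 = -33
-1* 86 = -86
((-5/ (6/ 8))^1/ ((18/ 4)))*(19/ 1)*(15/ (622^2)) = -950/ 870489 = -0.00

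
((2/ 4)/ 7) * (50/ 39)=25/ 273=0.09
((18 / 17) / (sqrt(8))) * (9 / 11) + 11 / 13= 81 * sqrt(2) / 374 + 11 / 13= 1.15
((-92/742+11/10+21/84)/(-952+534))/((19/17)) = -0.00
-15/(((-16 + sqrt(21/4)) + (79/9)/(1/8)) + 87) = -686340/6460063 + 2430 * sqrt(21)/6460063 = -0.10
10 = 10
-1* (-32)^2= -1024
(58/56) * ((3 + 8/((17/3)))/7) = 2175/3332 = 0.65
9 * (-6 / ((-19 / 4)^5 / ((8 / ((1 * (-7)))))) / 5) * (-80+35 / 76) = 133705728 / 329321167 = 0.41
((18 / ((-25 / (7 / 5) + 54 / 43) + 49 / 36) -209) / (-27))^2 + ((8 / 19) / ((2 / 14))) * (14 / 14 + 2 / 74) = 46803566183796277 / 735613332440877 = 63.63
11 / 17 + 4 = 79 / 17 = 4.65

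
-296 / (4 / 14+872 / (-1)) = 1036 / 3051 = 0.34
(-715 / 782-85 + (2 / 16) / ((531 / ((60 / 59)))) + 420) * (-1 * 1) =-1364143960 / 4083213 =-334.09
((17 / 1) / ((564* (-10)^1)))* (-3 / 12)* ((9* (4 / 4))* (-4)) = -51 / 1880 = -0.03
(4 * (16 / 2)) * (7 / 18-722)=-23091.56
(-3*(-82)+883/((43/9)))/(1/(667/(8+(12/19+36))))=234767325/36464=6438.33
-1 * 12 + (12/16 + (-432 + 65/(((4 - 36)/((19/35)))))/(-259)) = -555665/58016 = -9.58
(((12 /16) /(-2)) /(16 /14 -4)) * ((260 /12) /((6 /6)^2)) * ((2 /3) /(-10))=-91 /480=-0.19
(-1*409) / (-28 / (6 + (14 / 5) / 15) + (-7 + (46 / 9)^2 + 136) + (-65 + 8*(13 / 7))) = -26900748 / 6607109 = -4.07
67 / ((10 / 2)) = 67 / 5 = 13.40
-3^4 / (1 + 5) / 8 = -1.69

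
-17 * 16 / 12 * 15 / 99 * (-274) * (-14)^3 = -255631040 / 99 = -2582131.72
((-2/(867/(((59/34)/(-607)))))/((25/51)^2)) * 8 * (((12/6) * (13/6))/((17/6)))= 36816/109639375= 0.00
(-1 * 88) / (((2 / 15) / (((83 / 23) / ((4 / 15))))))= -205425 / 23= -8931.52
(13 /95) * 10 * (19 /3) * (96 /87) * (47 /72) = 4888 /783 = 6.24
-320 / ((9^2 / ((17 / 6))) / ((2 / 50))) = -544 / 1215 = -0.45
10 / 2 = 5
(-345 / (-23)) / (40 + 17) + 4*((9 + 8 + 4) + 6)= 2057 / 19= 108.26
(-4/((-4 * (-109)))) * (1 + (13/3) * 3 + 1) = -15/109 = -0.14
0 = 0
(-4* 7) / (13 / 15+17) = -105 / 67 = -1.57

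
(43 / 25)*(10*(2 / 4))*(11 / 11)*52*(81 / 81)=2236 / 5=447.20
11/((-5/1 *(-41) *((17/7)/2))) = 154/3485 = 0.04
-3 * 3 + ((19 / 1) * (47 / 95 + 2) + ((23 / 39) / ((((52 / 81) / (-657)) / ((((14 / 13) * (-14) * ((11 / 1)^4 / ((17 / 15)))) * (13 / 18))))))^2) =7207984377982954.01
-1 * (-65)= 65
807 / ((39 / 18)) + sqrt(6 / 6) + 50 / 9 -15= 42590 / 117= 364.02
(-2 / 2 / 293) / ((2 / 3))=-0.01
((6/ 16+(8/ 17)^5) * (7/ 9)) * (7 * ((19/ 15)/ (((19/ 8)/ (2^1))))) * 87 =2570142806/ 12778713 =201.13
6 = 6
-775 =-775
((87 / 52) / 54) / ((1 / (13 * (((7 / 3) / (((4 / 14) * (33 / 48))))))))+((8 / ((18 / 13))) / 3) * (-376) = -7913 / 11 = -719.36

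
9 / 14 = 0.64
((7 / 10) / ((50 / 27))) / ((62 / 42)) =3969 / 15500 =0.26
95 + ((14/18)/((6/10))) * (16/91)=33425/351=95.23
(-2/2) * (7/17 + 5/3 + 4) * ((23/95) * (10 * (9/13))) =-42780/4199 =-10.19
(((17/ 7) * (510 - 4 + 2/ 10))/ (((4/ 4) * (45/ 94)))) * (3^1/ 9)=4044538/ 4725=855.99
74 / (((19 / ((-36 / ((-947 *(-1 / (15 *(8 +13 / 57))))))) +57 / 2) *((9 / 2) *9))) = 1388240 / 18576927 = 0.07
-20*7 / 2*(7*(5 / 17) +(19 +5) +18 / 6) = -34580 / 17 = -2034.12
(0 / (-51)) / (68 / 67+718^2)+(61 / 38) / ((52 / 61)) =3721 / 1976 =1.88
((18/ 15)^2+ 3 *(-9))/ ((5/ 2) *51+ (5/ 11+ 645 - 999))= 14058/ 124325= 0.11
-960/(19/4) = -3840/19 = -202.11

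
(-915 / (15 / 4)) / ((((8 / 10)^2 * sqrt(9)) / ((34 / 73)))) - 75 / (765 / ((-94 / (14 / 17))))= -49055 / 1022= -48.00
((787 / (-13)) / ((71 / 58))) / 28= -22823 / 12922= -1.77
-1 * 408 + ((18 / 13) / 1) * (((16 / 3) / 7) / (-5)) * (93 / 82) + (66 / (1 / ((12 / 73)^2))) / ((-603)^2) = -546545887891112 / 1338788070165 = -408.24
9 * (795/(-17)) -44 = -464.88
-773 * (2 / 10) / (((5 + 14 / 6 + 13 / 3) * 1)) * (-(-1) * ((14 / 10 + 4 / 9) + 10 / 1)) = -412009 / 2625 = -156.96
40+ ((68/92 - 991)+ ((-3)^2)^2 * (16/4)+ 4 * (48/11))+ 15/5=-605.81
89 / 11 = 8.09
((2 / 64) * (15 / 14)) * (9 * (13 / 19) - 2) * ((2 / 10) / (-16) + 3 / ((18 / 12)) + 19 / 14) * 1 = 443901 / 953344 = 0.47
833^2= 693889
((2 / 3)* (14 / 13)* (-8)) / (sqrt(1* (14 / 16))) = -64* sqrt(14) / 39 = -6.14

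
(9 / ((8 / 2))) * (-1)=-2.25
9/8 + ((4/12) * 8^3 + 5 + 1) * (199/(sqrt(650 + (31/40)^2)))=9/8 + 4218800 * sqrt(1040961)/3122883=1379.45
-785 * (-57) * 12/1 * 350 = 187929000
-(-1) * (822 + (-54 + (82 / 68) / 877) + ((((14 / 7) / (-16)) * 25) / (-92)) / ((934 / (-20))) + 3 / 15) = 9841422737579 / 12811005520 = 768.20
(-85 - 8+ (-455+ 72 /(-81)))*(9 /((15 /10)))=-9880 /3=-3293.33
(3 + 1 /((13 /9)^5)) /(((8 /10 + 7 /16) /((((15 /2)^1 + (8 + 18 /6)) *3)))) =578644480 /4084223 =141.68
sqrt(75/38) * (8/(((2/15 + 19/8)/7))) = 2400 * sqrt(114)/817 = 31.36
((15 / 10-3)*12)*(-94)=1692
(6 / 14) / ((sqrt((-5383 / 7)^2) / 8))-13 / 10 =-69739 / 53830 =-1.30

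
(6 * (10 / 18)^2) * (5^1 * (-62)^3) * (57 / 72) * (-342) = 5377275500 / 9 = 597475055.56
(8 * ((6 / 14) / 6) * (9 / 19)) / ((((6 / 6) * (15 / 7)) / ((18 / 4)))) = 54 / 95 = 0.57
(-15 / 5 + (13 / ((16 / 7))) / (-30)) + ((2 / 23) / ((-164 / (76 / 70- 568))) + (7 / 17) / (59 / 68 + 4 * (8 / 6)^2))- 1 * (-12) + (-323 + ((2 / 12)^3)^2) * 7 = -3386421052686193 / 1503848058048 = -2251.84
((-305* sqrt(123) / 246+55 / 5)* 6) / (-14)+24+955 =305* sqrt(123) / 574+6820 / 7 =980.18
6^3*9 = 1944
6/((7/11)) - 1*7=2.43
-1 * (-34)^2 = -1156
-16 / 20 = -4 / 5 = -0.80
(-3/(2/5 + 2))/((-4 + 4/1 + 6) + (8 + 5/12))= -15/173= -0.09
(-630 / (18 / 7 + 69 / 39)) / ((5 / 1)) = -29.03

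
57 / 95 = 3 / 5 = 0.60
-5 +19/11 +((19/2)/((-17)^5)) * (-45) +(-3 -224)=-7192986157/31236854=-230.27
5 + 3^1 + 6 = 14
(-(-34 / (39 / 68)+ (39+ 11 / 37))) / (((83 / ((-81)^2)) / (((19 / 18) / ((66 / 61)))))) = 1353641301 / 878306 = 1541.20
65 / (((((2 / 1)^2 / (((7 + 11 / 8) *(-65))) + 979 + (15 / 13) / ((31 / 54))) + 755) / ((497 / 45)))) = 872267305 / 2109321252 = 0.41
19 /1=19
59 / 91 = 0.65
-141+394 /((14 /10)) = 983 /7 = 140.43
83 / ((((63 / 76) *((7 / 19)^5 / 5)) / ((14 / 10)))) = 15619232492 / 151263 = 103258.78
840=840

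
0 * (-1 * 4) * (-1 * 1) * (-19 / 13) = 0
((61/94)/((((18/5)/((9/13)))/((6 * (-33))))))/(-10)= 6039/2444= 2.47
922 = 922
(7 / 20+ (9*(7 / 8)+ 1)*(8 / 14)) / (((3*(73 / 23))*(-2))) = -5819 / 20440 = -0.28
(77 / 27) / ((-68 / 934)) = -35959 / 918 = -39.17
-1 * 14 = -14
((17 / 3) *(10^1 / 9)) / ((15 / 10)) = 4.20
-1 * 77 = -77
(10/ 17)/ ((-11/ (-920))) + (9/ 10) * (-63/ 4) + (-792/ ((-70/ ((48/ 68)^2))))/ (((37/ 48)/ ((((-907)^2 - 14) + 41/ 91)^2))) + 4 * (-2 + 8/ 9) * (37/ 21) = 36445421588478858467489083/ 7363712636280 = 4949326975215.91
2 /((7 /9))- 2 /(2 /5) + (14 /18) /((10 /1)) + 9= 4189 /630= 6.65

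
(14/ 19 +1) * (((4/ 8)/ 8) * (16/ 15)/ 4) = 11/ 380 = 0.03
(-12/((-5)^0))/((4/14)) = -42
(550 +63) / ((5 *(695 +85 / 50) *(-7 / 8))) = -9808 / 48769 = -0.20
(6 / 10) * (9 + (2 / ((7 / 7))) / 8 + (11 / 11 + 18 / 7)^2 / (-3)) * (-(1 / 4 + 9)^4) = -5508159179 / 250880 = -21955.35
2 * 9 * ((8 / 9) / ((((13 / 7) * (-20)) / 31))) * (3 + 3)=-5208 / 65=-80.12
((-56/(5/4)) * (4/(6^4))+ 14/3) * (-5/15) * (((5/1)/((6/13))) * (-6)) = 23842/243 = 98.12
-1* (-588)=588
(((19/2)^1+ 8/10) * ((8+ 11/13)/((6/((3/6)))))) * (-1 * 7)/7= -2369/312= -7.59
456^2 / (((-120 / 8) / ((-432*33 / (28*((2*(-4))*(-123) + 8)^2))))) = 964953 / 134540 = 7.17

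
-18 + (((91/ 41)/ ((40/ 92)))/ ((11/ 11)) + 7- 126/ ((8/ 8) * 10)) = -7583/ 410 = -18.50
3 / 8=0.38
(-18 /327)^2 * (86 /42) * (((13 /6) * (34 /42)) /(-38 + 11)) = -19006 /47155689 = -0.00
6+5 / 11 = 71 / 11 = 6.45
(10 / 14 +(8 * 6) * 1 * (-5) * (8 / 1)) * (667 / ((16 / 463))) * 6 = -12447030405 / 56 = -222268400.09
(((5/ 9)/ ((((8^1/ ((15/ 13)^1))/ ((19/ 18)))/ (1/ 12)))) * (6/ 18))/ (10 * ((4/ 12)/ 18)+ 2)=475/ 441792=0.00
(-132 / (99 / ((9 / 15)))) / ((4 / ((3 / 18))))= -1 / 30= -0.03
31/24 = 1.29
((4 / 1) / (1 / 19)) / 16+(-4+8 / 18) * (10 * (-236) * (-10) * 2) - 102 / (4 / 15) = -6055199 / 36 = -168199.97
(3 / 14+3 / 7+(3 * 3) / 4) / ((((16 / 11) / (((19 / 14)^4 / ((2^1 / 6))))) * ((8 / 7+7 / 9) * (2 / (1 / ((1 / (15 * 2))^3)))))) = 961915591125 / 6761216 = 142269.61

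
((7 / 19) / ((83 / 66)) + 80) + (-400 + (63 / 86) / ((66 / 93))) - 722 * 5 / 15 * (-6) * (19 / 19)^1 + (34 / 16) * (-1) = 6702548945 / 5967368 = 1123.20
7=7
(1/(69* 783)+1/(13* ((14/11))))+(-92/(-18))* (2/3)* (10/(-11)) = -328508171/108162054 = -3.04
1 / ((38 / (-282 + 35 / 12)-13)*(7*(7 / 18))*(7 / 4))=-241128 / 15089599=-0.02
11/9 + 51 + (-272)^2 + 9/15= 3331657/45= 74036.82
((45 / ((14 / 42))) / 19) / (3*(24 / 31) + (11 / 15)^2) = 941625 / 379069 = 2.48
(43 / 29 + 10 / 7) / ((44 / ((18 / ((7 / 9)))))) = 47871 / 31262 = 1.53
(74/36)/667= 37/12006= 0.00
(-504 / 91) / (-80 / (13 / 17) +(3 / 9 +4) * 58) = -108 / 2861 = -0.04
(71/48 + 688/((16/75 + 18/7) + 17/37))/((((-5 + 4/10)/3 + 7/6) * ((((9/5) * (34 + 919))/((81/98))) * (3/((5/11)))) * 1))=-242237080875/5697257398448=-0.04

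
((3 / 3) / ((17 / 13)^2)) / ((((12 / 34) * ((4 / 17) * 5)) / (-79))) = -13351 / 120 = -111.26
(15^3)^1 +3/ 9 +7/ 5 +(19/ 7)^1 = 354842/ 105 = 3379.45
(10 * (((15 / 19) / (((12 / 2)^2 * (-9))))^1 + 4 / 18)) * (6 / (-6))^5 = -2.20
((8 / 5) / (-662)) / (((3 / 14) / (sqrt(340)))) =-112 * sqrt(85) / 4965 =-0.21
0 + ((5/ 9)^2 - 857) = -69392/ 81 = -856.69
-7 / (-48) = 7 / 48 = 0.15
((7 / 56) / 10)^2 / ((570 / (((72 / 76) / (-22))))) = -3 / 254144000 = -0.00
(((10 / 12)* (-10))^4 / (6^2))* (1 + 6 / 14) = 1953125 / 10206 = 191.37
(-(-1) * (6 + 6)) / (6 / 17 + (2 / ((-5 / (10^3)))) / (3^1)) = -306 / 3391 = -0.09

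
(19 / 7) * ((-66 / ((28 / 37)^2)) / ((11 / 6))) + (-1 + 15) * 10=-42019 / 1372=-30.63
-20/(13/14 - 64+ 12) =56/143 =0.39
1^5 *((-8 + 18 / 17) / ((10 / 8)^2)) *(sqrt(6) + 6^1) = -11328 / 425- 1888 *sqrt(6) / 425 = -37.54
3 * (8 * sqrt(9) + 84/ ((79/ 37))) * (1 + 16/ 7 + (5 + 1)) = 975780/ 553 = 1764.52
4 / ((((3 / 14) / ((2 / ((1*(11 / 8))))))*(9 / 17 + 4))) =2176 / 363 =5.99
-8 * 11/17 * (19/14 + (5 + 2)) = -5148/119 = -43.26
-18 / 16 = -9 / 8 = -1.12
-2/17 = -0.12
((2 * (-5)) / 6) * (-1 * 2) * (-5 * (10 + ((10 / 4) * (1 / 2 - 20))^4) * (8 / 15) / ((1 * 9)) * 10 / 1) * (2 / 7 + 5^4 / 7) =-7554844141625 / 1512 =-4996590040.76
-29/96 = -0.30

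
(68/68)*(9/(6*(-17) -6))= -1/12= -0.08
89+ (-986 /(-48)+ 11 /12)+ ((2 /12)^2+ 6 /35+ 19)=326737 /2520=129.66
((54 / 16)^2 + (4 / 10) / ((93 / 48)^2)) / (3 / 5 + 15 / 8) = 3535613 / 761112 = 4.65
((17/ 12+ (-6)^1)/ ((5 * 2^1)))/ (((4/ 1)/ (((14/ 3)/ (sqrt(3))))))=-77 * sqrt(3)/ 432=-0.31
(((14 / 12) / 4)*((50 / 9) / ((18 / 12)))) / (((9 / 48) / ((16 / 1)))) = 22400 / 243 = 92.18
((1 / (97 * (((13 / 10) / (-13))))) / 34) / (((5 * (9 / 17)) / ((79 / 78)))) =-0.00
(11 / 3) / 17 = 0.22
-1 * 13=-13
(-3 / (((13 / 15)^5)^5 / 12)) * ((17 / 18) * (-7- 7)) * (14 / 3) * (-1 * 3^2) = -5048213565344946384429931640625000 / 7056410014866816666030739693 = -715408.20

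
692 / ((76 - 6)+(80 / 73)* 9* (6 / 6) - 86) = -12629 / 112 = -112.76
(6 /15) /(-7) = -2 /35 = -0.06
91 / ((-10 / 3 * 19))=-273 / 190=-1.44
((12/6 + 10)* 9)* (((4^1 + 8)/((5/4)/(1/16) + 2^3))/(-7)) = -324/49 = -6.61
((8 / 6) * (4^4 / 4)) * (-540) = -46080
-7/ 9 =-0.78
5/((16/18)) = 45/8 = 5.62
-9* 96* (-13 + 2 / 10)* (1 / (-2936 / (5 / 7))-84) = -11932690176 / 12845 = -928975.49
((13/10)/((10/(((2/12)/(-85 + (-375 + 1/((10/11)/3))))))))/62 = -13/16989240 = -0.00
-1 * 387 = -387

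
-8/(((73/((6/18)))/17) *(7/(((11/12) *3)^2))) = -2057/3066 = -0.67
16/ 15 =1.07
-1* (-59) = 59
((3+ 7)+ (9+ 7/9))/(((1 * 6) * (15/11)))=979/405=2.42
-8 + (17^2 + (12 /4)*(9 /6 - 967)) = -5231 /2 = -2615.50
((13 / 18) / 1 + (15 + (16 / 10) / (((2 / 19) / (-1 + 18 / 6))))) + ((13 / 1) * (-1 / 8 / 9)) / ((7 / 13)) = 38461 / 840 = 45.79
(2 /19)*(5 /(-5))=-2 /19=-0.11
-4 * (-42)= 168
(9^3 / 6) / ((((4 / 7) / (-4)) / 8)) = -6804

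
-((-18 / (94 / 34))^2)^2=-8767700496 / 4879681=-1796.78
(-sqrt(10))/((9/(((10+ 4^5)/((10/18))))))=-1034 * sqrt(10)/5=-653.96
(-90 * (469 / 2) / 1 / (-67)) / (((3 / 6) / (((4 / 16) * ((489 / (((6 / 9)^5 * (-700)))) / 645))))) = -356481 / 275200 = -1.30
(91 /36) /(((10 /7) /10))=637 /36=17.69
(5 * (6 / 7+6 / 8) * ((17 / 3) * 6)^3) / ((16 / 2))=39479.46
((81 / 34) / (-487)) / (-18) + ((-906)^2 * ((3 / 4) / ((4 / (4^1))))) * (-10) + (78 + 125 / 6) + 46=-611598723031 / 99348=-6156125.17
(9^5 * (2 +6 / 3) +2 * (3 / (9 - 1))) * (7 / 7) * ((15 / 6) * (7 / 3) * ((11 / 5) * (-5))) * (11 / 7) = -190532045 / 8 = -23816505.62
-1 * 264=-264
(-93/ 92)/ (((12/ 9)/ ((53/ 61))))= -14787/ 22448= -0.66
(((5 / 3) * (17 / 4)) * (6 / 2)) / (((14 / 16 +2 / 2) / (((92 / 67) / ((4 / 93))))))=24242 / 67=361.82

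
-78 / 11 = -7.09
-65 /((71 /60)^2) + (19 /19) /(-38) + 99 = 10067201 /191558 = 52.55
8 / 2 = 4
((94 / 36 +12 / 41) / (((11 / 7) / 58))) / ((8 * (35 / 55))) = 62147 / 2952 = 21.05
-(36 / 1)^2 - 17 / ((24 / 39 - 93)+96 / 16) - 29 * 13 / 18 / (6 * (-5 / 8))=-1290.22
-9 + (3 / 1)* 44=123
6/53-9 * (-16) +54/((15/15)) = 10500/53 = 198.11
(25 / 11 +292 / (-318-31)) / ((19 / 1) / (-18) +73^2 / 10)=248085 / 91878787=0.00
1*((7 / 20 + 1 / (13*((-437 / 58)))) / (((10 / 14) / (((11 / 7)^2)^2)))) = 565245087 / 194858300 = 2.90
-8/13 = -0.62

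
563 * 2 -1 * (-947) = 2073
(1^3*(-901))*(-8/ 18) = 3604/ 9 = 400.44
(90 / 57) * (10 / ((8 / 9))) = 675 / 38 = 17.76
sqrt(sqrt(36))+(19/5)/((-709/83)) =-1577/3545+sqrt(6) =2.00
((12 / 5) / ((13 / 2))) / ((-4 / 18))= -1.66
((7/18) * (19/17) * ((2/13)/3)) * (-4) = -532/5967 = -0.09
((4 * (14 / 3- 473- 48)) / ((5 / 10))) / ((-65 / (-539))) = -6679288 / 195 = -34252.76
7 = 7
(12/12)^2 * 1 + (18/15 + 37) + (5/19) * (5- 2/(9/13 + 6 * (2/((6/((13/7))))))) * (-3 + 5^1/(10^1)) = 2758773/76190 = 36.21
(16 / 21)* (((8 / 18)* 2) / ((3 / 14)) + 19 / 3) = 4528 / 567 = 7.99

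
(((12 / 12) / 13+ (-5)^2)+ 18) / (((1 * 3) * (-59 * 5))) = -112 / 2301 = -0.05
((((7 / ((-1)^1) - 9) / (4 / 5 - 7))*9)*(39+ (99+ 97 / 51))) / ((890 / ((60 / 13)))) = 10274400 / 609739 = 16.85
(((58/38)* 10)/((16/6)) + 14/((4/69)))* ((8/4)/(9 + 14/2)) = 18789/608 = 30.90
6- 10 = -4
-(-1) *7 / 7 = 1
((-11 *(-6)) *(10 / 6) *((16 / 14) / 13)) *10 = 8800 / 91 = 96.70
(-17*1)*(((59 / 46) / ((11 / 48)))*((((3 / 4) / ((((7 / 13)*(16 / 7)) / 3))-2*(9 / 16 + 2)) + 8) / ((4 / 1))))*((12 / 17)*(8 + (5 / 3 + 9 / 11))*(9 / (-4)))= 82952289 / 44528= 1862.92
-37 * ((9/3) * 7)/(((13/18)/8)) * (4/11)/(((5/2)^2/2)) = -3580416/3575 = -1001.51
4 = 4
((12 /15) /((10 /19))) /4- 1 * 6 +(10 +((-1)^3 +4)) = 369 /50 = 7.38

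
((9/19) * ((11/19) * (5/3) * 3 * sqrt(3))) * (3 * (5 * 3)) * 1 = 22275 * sqrt(3)/361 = 106.87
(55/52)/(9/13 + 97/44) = 605/1657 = 0.37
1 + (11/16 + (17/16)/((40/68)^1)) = 3.49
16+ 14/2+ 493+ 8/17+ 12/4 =8831/17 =519.47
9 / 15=3 / 5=0.60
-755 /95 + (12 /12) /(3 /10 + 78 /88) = -35231 /4959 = -7.10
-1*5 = -5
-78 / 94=-39 / 47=-0.83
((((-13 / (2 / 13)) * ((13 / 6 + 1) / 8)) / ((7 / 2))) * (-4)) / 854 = 3211 / 71736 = 0.04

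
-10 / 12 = -5 / 6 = -0.83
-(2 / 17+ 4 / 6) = -40 / 51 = -0.78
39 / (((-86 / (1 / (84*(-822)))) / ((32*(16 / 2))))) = 208 / 123711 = 0.00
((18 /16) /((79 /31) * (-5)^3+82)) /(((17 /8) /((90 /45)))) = -558 /124661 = -0.00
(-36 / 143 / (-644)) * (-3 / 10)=-27 / 230230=-0.00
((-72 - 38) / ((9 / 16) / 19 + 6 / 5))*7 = -167200 / 267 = -626.22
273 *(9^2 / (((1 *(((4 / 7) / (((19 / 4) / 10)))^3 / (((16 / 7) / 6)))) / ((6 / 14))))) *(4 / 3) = 353903823 / 128000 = 2764.87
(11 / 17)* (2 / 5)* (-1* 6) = -132 / 85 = -1.55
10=10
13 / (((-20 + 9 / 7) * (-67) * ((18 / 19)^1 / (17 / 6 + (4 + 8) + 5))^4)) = 1991.60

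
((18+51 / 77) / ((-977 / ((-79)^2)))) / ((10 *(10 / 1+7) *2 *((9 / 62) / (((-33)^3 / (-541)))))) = -100920471201 / 628982830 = -160.45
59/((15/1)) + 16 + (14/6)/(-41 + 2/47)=5466/275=19.88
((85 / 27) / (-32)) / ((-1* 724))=85 / 625536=0.00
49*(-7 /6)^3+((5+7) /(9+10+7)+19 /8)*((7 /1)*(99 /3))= 577.43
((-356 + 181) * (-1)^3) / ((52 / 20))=875 / 13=67.31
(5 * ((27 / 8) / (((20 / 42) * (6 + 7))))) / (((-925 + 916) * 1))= -63 / 208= -0.30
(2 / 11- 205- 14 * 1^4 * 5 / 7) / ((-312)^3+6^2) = 2363 / 334084212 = 0.00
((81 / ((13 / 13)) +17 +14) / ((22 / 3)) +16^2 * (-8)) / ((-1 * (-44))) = -5590 / 121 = -46.20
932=932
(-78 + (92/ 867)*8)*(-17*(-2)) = -133780/ 51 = -2623.14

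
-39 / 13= -3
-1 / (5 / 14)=-2.80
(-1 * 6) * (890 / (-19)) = 5340 / 19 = 281.05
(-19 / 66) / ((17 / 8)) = -76 / 561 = -0.14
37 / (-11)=-3.36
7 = 7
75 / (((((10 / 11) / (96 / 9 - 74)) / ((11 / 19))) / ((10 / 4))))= -15125 / 2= -7562.50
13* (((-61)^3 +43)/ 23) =-2950194/ 23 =-128269.30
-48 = -48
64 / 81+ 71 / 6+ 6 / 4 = 1144 / 81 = 14.12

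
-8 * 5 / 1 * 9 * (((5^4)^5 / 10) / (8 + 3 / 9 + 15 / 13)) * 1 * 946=-12666549682617187500 / 37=-342339180611275337.84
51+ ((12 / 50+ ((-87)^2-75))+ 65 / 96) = 18110201 / 2400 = 7545.92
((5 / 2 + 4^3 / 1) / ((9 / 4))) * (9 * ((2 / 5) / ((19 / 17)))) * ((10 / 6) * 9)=1428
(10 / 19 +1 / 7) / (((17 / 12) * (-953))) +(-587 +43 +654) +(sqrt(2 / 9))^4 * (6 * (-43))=5658300022 / 58177791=97.26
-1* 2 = -2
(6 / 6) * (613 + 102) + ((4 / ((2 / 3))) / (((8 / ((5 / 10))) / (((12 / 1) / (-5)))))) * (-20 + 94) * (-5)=1048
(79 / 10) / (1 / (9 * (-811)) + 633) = 576621 / 46202660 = 0.01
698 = 698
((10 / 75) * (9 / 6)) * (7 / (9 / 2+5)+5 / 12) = 263 / 1140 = 0.23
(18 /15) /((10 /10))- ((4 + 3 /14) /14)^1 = 881 /980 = 0.90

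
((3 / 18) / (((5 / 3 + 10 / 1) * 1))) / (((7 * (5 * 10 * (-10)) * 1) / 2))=-1 / 122500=-0.00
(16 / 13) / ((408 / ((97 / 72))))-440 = -10501823 / 23868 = -440.00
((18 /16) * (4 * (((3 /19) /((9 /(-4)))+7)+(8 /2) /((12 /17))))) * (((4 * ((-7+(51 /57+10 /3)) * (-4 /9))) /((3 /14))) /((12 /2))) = 6352864 /29241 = 217.26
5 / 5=1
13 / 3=4.33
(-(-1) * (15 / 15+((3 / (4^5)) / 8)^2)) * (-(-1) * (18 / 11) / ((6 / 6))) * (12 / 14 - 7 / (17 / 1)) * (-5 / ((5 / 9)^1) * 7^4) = -98817748383627 / 6274678784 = -15748.65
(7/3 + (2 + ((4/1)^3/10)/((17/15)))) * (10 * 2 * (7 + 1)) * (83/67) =6759520/3417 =1978.20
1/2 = 0.50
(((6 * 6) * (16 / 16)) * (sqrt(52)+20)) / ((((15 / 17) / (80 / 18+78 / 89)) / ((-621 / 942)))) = -3894.29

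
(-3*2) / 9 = -2 / 3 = -0.67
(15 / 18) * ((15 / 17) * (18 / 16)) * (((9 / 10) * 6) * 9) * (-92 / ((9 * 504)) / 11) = -3105 / 41888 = -0.07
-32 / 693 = -0.05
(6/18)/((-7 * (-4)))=1/84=0.01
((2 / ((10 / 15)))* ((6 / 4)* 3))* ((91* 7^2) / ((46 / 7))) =842751 / 92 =9160.34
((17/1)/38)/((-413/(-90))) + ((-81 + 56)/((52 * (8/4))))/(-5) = 118795/816088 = 0.15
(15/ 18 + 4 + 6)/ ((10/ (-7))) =-91/ 12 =-7.58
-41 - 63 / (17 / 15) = -1642 / 17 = -96.59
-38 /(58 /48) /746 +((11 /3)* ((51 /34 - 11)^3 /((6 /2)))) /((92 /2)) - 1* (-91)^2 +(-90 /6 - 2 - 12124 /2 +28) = -514274498233 /35825904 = -14354.82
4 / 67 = 0.06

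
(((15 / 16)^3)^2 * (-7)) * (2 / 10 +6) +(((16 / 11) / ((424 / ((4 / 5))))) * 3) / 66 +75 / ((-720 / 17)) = -50412017635183 / 1613884293120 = -31.24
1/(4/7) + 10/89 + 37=13835/356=38.86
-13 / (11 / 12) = -156 / 11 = -14.18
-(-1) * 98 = 98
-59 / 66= -0.89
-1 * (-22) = 22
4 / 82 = 2 / 41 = 0.05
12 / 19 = 0.63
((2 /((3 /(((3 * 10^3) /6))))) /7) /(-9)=-1000 /189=-5.29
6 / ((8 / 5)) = 15 / 4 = 3.75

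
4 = 4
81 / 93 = 27 / 31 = 0.87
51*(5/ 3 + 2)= 187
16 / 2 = 8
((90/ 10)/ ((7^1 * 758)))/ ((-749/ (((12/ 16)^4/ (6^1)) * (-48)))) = 729/ 127174208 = 0.00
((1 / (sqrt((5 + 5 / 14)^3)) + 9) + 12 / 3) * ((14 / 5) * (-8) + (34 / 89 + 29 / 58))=-248963 / 890 - 134057 * sqrt(42) / 500625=-281.47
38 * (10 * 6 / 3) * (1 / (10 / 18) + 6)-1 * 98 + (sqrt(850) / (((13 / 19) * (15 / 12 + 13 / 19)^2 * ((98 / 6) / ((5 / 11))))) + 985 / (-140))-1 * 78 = 2743600 * sqrt(34) / 50471421 + 160859 / 28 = 5745.28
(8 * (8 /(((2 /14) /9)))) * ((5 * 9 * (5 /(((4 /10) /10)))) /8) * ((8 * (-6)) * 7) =-952560000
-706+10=-696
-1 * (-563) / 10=56.30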